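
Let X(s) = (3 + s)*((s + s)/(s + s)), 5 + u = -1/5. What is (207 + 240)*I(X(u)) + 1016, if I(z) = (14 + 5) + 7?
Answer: 12638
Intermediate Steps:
u = -26/5 (u = -5 - 1/5 = -5 - 1*⅕ = -5 - ⅕ = -26/5 ≈ -5.2000)
X(s) = 3 + s (X(s) = (3 + s)*((2*s)/((2*s))) = (3 + s)*((2*s)*(1/(2*s))) = (3 + s)*1 = 3 + s)
I(z) = 26 (I(z) = 19 + 7 = 26)
(207 + 240)*I(X(u)) + 1016 = (207 + 240)*26 + 1016 = 447*26 + 1016 = 11622 + 1016 = 12638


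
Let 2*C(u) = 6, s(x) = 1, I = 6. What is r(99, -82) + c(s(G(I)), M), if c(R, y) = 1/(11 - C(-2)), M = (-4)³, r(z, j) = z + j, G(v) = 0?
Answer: 137/8 ≈ 17.125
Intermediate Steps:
C(u) = 3 (C(u) = (½)*6 = 3)
r(z, j) = j + z
M = -64
c(R, y) = ⅛ (c(R, y) = 1/(11 - 1*3) = 1/(11 - 3) = 1/8 = ⅛)
r(99, -82) + c(s(G(I)), M) = (-82 + 99) + ⅛ = 17 + ⅛ = 137/8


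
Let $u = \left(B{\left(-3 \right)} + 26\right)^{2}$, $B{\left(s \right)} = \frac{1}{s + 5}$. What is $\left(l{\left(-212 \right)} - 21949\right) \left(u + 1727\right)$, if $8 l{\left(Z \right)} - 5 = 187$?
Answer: $- \frac{213045225}{4} \approx -5.3261 \cdot 10^{7}$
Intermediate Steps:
$l{\left(Z \right)} = 24$ ($l{\left(Z \right)} = \frac{5}{8} + \frac{1}{8} \cdot 187 = \frac{5}{8} + \frac{187}{8} = 24$)
$B{\left(s \right)} = \frac{1}{5 + s}$
$u = \frac{2809}{4}$ ($u = \left(\frac{1}{5 - 3} + 26\right)^{2} = \left(\frac{1}{2} + 26\right)^{2} = \left(\frac{53}{2}\right)^{2} = \frac{2809}{4} \approx 702.25$)
$\left(l{\left(-212 \right)} - 21949\right) \left(u + 1727\right) = \left(24 - 21949\right) \left(\frac{2809}{4} + 1727\right) = \left(-21925\right) \frac{9717}{4} = - \frac{213045225}{4}$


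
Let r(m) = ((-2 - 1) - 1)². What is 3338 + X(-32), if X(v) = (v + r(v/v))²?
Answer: 3594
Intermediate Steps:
r(m) = 16 (r(m) = (-3 - 1)² = (-4)² = 16)
X(v) = (16 + v)² (X(v) = (v + 16)² = (16 + v)²)
3338 + X(-32) = 3338 + (16 - 32)² = 3338 + (-16)² = 3338 + 256 = 3594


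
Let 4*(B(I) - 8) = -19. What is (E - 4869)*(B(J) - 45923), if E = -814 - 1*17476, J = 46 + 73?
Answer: 4253821961/4 ≈ 1.0635e+9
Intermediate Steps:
J = 119
B(I) = 13/4 (B(I) = 8 + (¼)*(-19) = 8 - 19/4 = 13/4)
E = -18290 (E = -814 - 17476 = -18290)
(E - 4869)*(B(J) - 45923) = (-18290 - 4869)*(13/4 - 45923) = -23159*(-183679/4) = 4253821961/4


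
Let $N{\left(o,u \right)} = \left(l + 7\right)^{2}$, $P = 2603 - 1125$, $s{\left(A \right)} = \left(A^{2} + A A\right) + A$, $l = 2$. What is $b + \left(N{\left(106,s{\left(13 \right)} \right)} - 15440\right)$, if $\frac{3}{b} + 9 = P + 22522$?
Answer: $- \frac{122825922}{7997} \approx -15359.0$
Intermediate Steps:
$s{\left(A \right)} = A + 2 A^{2}$ ($s{\left(A \right)} = \left(A^{2} + A^{2}\right) + A = 2 A^{2} + A = A + 2 A^{2}$)
$P = 1478$
$N{\left(o,u \right)} = 81$ ($N{\left(o,u \right)} = \left(2 + 7\right)^{2} = 9^{2} = 81$)
$b = \frac{1}{7997}$ ($b = \frac{3}{-9 + \left(1478 + 22522\right)} = \frac{3}{-9 + 24000} = \frac{3}{23991} = 3 \cdot \frac{1}{23991} = \frac{1}{7997} \approx 0.00012505$)
$b + \left(N{\left(106,s{\left(13 \right)} \right)} - 15440\right) = \frac{1}{7997} + \left(81 - 15440\right) = \frac{1}{7997} - 15359 = - \frac{122825922}{7997}$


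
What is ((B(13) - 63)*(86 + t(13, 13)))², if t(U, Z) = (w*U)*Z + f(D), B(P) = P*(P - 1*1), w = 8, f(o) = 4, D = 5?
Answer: 17984419236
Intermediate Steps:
B(P) = P*(-1 + P) (B(P) = P*(P - 1) = P*(-1 + P))
t(U, Z) = 4 + 8*U*Z (t(U, Z) = (8*U)*Z + 4 = 8*U*Z + 4 = 4 + 8*U*Z)
((B(13) - 63)*(86 + t(13, 13)))² = ((13*(-1 + 13) - 63)*(86 + (4 + 8*13*13)))² = ((13*12 - 63)*(86 + (4 + 1352)))² = ((156 - 63)*(86 + 1356))² = (93*1442)² = 134106² = 17984419236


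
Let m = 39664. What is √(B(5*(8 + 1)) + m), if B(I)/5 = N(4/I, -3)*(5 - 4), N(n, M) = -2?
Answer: 3*√4406 ≈ 199.13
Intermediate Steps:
B(I) = -10 (B(I) = 5*(-2*(5 - 4)) = 5*(-2*1) = 5*(-2) = -10)
√(B(5*(8 + 1)) + m) = √(-10 + 39664) = √39654 = 3*√4406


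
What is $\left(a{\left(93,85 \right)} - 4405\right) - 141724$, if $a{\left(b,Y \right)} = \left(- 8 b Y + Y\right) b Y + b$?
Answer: $-499386311$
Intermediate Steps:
$a{\left(b,Y \right)} = b + Y b \left(Y - 8 Y b\right)$ ($a{\left(b,Y \right)} = \left(- 8 Y b + Y\right) b Y + b = \left(Y - 8 Y b\right) b Y + b = b \left(Y - 8 Y b\right) Y + b = Y b \left(Y - 8 Y b\right) + b = b + Y b \left(Y - 8 Y b\right)$)
$\left(a{\left(93,85 \right)} - 4405\right) - 141724 = \left(93 \left(1 + 85^{2} - 744 \cdot 85^{2}\right) - 4405\right) - 141724 = \left(93 \left(1 + 7225 - 744 \cdot 7225\right) - 4405\right) - 141724 = \left(93 \left(1 + 7225 - 5375400\right) - 4405\right) - 141724 = \left(93 \left(-5368174\right) - 4405\right) - 141724 = \left(-499240182 - 4405\right) - 141724 = -499244587 - 141724 = -499386311$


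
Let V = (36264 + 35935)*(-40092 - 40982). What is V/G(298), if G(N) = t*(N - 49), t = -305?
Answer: 5853461726/75945 ≈ 77075.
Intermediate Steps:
G(N) = 14945 - 305*N (G(N) = -305*(N - 49) = -305*(-49 + N) = 14945 - 305*N)
V = -5853461726 (V = 72199*(-81074) = -5853461726)
V/G(298) = -5853461726/(14945 - 305*298) = -5853461726/(14945 - 90890) = -5853461726/(-75945) = -5853461726*(-1/75945) = 5853461726/75945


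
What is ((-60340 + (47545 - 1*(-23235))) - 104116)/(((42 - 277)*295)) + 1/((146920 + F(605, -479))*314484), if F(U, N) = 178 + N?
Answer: 4319337559304221/3196529274242700 ≈ 1.3513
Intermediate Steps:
((-60340 + (47545 - 1*(-23235))) - 104116)/(((42 - 277)*295)) + 1/((146920 + F(605, -479))*314484) = ((-60340 + (47545 - 1*(-23235))) - 104116)/(((42 - 277)*295)) + 1/((146920 + (178 - 479))*314484) = ((-60340 + (47545 + 23235)) - 104116)/((-235*295)) + (1/314484)/(146920 - 301) = ((-60340 + 70780) - 104116)/(-69325) + (1/314484)/146619 = (10440 - 104116)*(-1/69325) + (1/146619)*(1/314484) = -93676*(-1/69325) + 1/46109329596 = 93676/69325 + 1/46109329596 = 4319337559304221/3196529274242700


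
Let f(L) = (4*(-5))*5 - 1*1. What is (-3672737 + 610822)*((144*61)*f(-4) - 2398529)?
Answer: 10060573920395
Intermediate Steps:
f(L) = -101 (f(L) = -20*5 - 1 = -100 - 1 = -101)
(-3672737 + 610822)*((144*61)*f(-4) - 2398529) = (-3672737 + 610822)*((144*61)*(-101) - 2398529) = -3061915*(8784*(-101) - 2398529) = -3061915*(-887184 - 2398529) = -3061915*(-3285713) = 10060573920395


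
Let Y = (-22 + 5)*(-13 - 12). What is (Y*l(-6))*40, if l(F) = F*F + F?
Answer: 510000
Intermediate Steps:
l(F) = F + F² (l(F) = F² + F = F + F²)
Y = 425 (Y = -17*(-25) = 425)
(Y*l(-6))*40 = (425*(-6*(1 - 6)))*40 = (425*(-6*(-5)))*40 = (425*30)*40 = 12750*40 = 510000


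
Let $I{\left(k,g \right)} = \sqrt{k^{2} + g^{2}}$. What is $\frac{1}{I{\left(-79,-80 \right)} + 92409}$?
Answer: $\frac{92409}{8539410640} - \frac{\sqrt{12641}}{8539410640} \approx 1.0808 \cdot 10^{-5}$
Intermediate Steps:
$I{\left(k,g \right)} = \sqrt{g^{2} + k^{2}}$
$\frac{1}{I{\left(-79,-80 \right)} + 92409} = \frac{1}{\sqrt{\left(-80\right)^{2} + \left(-79\right)^{2}} + 92409} = \frac{1}{\sqrt{6400 + 6241} + 92409} = \frac{1}{\sqrt{12641} + 92409} = \frac{1}{92409 + \sqrt{12641}}$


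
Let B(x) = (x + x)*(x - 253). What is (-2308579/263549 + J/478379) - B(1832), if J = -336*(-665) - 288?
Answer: -5100769040321583/881652497 ≈ -5.7855e+6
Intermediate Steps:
J = 223152 (J = 223440 - 288 = 223152)
B(x) = 2*x*(-253 + x) (B(x) = (2*x)*(-253 + x) = 2*x*(-253 + x))
(-2308579/263549 + J/478379) - B(1832) = (-2308579/263549 + 223152/478379) - 2*1832*(-253 + 1832) = (-2308579*1/263549 + 223152*(1/478379)) - 2*1832*1579 = (-177583/20273 + 223152/478379) - 1*5785456 = -7311637951/881652497 - 5785456 = -5100769040321583/881652497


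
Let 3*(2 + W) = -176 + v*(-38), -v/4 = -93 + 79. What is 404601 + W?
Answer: 403831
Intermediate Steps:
v = 56 (v = -4*(-93 + 79) = -4*(-14) = 56)
W = -770 (W = -2 + (-176 + 56*(-38))/3 = -2 + (-176 - 2128)/3 = -2 + (⅓)*(-2304) = -2 - 768 = -770)
404601 + W = 404601 - 770 = 403831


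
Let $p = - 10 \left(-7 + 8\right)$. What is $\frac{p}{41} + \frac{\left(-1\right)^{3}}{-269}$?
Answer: $- \frac{2649}{11029} \approx -0.24019$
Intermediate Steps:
$p = -10$ ($p = \left(-10\right) 1 = -10$)
$\frac{p}{41} + \frac{\left(-1\right)^{3}}{-269} = - \frac{10}{41} + \frac{\left(-1\right)^{3}}{-269} = \left(-10\right) \frac{1}{41} - - \frac{1}{269} = - \frac{10}{41} + \frac{1}{269} = - \frac{2649}{11029}$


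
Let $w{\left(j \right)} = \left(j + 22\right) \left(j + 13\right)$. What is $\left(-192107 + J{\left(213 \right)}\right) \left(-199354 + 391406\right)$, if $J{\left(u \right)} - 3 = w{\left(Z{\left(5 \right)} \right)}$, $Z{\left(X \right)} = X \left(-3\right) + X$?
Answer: $-36887043536$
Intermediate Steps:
$Z{\left(X \right)} = - 2 X$ ($Z{\left(X \right)} = - 3 X + X = - 2 X$)
$w{\left(j \right)} = \left(13 + j\right) \left(22 + j\right)$ ($w{\left(j \right)} = \left(22 + j\right) \left(13 + j\right) = \left(13 + j\right) \left(22 + j\right)$)
$J{\left(u \right)} = 39$ ($J{\left(u \right)} = 3 + \left(286 + \left(\left(-2\right) 5\right)^{2} + 35 \left(\left(-2\right) 5\right)\right) = 3 + \left(286 + \left(-10\right)^{2} + 35 \left(-10\right)\right) = 3 + \left(286 + 100 - 350\right) = 3 + 36 = 39$)
$\left(-192107 + J{\left(213 \right)}\right) \left(-199354 + 391406\right) = \left(-192107 + 39\right) \left(-199354 + 391406\right) = \left(-192068\right) 192052 = -36887043536$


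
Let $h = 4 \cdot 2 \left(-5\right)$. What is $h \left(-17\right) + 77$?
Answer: $757$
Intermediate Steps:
$h = -40$ ($h = 8 \left(-5\right) = -40$)
$h \left(-17\right) + 77 = \left(-40\right) \left(-17\right) + 77 = 680 + 77 = 757$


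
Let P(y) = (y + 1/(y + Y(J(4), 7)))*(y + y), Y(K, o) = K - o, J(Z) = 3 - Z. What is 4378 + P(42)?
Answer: 134444/17 ≈ 7908.5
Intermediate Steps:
P(y) = 2*y*(y + 1/(-8 + y)) (P(y) = (y + 1/(y + ((3 - 1*4) - 1*7)))*(y + y) = (y + 1/(y + ((3 - 4) - 7)))*(2*y) = (y + 1/(y + (-1 - 7)))*(2*y) = (y + 1/(y - 8))*(2*y) = (y + 1/(-8 + y))*(2*y) = 2*y*(y + 1/(-8 + y)))
4378 + P(42) = 4378 + 2*42*(1 + 42**2 - 8*42)/(-8 + 42) = 4378 + 2*42*(1 + 1764 - 336)/34 = 4378 + 2*42*(1/34)*1429 = 4378 + 60018/17 = 134444/17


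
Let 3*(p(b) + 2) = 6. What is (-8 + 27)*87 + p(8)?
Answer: 1653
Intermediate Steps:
p(b) = 0 (p(b) = -2 + (⅓)*6 = -2 + 2 = 0)
(-8 + 27)*87 + p(8) = (-8 + 27)*87 + 0 = 19*87 + 0 = 1653 + 0 = 1653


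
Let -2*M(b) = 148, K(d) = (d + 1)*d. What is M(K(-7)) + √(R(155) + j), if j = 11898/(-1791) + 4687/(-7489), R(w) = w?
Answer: -74 + √328114371985574/1490311 ≈ -61.846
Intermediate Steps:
K(d) = d*(1 + d) (K(d) = (1 + d)*d = d*(1 + d))
j = -10833171/1490311 (j = 11898*(-1/1791) + 4687*(-1/7489) = -1322/199 - 4687/7489 = -10833171/1490311 ≈ -7.2691)
M(b) = -74 (M(b) = -½*148 = -74)
M(K(-7)) + √(R(155) + j) = -74 + √(155 - 10833171/1490311) = -74 + √(220165034/1490311) = -74 + √328114371985574/1490311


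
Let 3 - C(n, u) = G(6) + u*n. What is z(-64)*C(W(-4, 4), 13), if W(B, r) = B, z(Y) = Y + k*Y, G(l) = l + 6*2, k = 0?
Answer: -2368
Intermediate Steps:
G(l) = 12 + l (G(l) = l + 12 = 12 + l)
z(Y) = Y (z(Y) = Y + 0*Y = Y + 0 = Y)
C(n, u) = -15 - n*u (C(n, u) = 3 - ((12 + 6) + u*n) = 3 - (18 + n*u) = 3 + (-18 - n*u) = -15 - n*u)
z(-64)*C(W(-4, 4), 13) = -64*(-15 - 1*(-4)*13) = -64*(-15 + 52) = -64*37 = -2368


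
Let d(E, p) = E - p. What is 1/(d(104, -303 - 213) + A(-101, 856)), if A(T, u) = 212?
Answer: 1/832 ≈ 0.0012019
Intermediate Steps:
1/(d(104, -303 - 213) + A(-101, 856)) = 1/((104 - (-303 - 213)) + 212) = 1/((104 - 1*(-516)) + 212) = 1/((104 + 516) + 212) = 1/(620 + 212) = 1/832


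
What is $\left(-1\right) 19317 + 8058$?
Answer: $-11259$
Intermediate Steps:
$\left(-1\right) 19317 + 8058 = -19317 + 8058 = -11259$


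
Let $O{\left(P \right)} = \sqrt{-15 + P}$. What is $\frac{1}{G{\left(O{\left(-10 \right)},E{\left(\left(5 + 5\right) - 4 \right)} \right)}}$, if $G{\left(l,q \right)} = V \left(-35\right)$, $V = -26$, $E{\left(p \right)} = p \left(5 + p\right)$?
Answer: $\frac{1}{910} \approx 0.0010989$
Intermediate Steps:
$G{\left(l,q \right)} = 910$ ($G{\left(l,q \right)} = \left(-26\right) \left(-35\right) = 910$)
$\frac{1}{G{\left(O{\left(-10 \right)},E{\left(\left(5 + 5\right) - 4 \right)} \right)}} = \frac{1}{910}$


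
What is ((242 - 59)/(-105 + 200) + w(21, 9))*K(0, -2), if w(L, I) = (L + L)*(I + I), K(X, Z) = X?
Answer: 0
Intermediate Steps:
w(L, I) = 4*I*L (w(L, I) = (2*L)*(2*I) = 4*I*L)
((242 - 59)/(-105 + 200) + w(21, 9))*K(0, -2) = ((242 - 59)/(-105 + 200) + 4*9*21)*0 = (183/95 + 756)*0 = (72003/95)*0 = 0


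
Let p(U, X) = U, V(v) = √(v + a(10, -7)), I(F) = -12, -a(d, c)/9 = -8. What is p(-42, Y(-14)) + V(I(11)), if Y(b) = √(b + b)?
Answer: -42 + 2*√15 ≈ -34.254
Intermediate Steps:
a(d, c) = 72 (a(d, c) = -9*(-8) = 72)
Y(b) = √2*√b (Y(b) = √(2*b) = √2*√b)
V(v) = √(72 + v) (V(v) = √(v + 72) = √(72 + v))
p(-42, Y(-14)) + V(I(11)) = -42 + √(72 - 12) = -42 + √60 = -42 + 2*√15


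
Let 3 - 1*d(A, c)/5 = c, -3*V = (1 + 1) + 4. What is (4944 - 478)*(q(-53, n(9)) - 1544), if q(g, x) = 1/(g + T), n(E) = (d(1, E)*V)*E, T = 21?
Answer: -110330297/16 ≈ -6.8956e+6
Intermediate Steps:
V = -2 (V = -((1 + 1) + 4)/3 = -(2 + 4)/3 = -1/3*6 = -2)
d(A, c) = 15 - 5*c
n(E) = E*(-30 + 10*E) (n(E) = ((15 - 5*E)*(-2))*E = (-30 + 10*E)*E = E*(-30 + 10*E))
q(g, x) = 1/(21 + g) (q(g, x) = 1/(g + 21) = 1/(21 + g))
(4944 - 478)*(q(-53, n(9)) - 1544) = (4944 - 478)*(1/(21 - 53) - 1544) = 4466*(1/(-32) - 1544) = 4466*(-1/32 - 1544) = 4466*(-49409/32) = -110330297/16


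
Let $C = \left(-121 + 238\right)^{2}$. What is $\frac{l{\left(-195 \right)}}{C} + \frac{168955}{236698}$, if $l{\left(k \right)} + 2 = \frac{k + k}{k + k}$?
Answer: $\frac{2312588297}{3240158922} \approx 0.71373$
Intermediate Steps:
$l{\left(k \right)} = -1$ ($l{\left(k \right)} = -2 + \frac{k + k}{k + k} = -2 + \frac{2 k}{2 k} = -2 + 2 k \frac{1}{2 k} = -2 + 1 = -1$)
$C = 13689$ ($C = 117^{2} = 13689$)
$\frac{l{\left(-195 \right)}}{C} + \frac{168955}{236698} = - \frac{1}{13689} + \frac{168955}{236698} = \frac{2312588297}{3240158922}$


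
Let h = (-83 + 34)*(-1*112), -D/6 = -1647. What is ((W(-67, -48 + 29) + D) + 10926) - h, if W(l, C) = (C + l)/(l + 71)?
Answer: 30597/2 ≈ 15299.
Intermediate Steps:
D = 9882 (D = -6*(-1647) = 9882)
W(l, C) = (C + l)/(71 + l)
h = 5488 (h = -49*(-112) = 5488)
((W(-67, -48 + 29) + D) + 10926) - h = ((((-48 + 29) - 67)/(71 - 67) + 9882) + 10926) - 1*5488 = (((-19 - 67)/4 + 9882) + 10926) - 5488 = (((1/4)*(-86) + 9882) + 10926) - 5488 = ((-43/2 + 9882) + 10926) - 5488 = (19721/2 + 10926) - 5488 = 41573/2 - 5488 = 30597/2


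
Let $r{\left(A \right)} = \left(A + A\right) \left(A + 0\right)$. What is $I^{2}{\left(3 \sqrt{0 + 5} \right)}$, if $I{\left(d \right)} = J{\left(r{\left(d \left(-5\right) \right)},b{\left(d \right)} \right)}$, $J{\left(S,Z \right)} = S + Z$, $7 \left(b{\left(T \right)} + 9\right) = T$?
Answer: $\frac{246082014}{49} + \frac{13446 \sqrt{5}}{7} \approx 5.0264 \cdot 10^{6}$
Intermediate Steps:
$b{\left(T \right)} = -9 + \frac{T}{7}$
$r{\left(A \right)} = 2 A^{2}$ ($r{\left(A \right)} = 2 A A = 2 A^{2}$)
$I{\left(d \right)} = -9 + 50 d^{2} + \frac{d}{7}$ ($I{\left(d \right)} = 2 \left(d \left(-5\right)\right)^{2} + \left(-9 + \frac{d}{7}\right) = 2 \left(- 5 d\right)^{2} + \left(-9 + \frac{d}{7}\right) = 2 \cdot 25 d^{2} + \left(-9 + \frac{d}{7}\right) = 50 d^{2} + \left(-9 + \frac{d}{7}\right) = -9 + 50 d^{2} + \frac{d}{7}$)
$I^{2}{\left(3 \sqrt{0 + 5} \right)} = \left(-9 + 50 \left(3 \sqrt{0 + 5}\right)^{2} + \frac{3 \sqrt{0 + 5}}{7}\right)^{2} = \left(-9 + 50 \left(3 \sqrt{5}\right)^{2} + \frac{3 \sqrt{5}}{7}\right)^{2} = \left(-9 + 50 \cdot 45 + \frac{3 \sqrt{5}}{7}\right)^{2} = \left(-9 + 2250 + \frac{3 \sqrt{5}}{7}\right)^{2} = \left(2241 + \frac{3 \sqrt{5}}{7}\right)^{2}$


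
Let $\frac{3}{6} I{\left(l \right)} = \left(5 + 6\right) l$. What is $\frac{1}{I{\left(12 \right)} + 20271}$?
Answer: $\frac{1}{20535} \approx 4.8697 \cdot 10^{-5}$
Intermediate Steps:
$I{\left(l \right)} = 22 l$ ($I{\left(l \right)} = 2 \left(5 + 6\right) l = 2 \cdot 11 l = 22 l$)
$\frac{1}{I{\left(12 \right)} + 20271} = \frac{1}{22 \cdot 12 + 20271} = \frac{1}{264 + 20271} = \frac{1}{20535}$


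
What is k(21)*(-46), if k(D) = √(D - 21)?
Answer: 0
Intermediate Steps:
k(D) = √(-21 + D)
k(21)*(-46) = √(-21 + 21)*(-46) = √0*(-46) = 0*(-46) = 0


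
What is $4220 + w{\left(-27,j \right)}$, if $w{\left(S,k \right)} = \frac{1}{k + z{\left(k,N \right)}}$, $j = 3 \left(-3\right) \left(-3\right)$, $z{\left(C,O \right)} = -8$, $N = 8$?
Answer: $\frac{80181}{19} \approx 4220.1$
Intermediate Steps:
$j = 27$ ($j = \left(-9\right) \left(-3\right) = 27$)
$w{\left(S,k \right)} = \frac{1}{-8 + k}$ ($w{\left(S,k \right)} = \frac{1}{k - 8} = \frac{1}{-8 + k}$)
$4220 + w{\left(-27,j \right)} = 4220 + \frac{1}{-8 + 27} = 4220 + \frac{1}{19} = \frac{80181}{19}$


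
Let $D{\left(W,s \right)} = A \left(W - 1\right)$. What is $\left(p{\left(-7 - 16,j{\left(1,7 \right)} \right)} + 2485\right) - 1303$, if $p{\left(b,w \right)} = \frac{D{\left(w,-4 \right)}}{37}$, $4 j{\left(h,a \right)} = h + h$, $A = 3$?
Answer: $\frac{87465}{74} \approx 1182.0$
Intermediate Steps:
$D{\left(W,s \right)} = -3 + 3 W$ ($D{\left(W,s \right)} = 3 \left(W - 1\right) = 3 \left(-1 + W\right) = -3 + 3 W$)
$j{\left(h,a \right)} = \frac{h}{2}$ ($j{\left(h,a \right)} = \frac{h + h}{4} = \frac{2 h}{4} = \frac{h}{2}$)
$p{\left(b,w \right)} = - \frac{3}{37} + \frac{3 w}{37}$ ($p{\left(b,w \right)} = \frac{-3 + 3 w}{37} = \left(-3 + 3 w\right) \frac{1}{37} = - \frac{3}{37} + \frac{3 w}{37}$)
$\left(p{\left(-7 - 16,j{\left(1,7 \right)} \right)} + 2485\right) - 1303 = \left(\left(- \frac{3}{37} + \frac{3 \cdot \frac{1}{2} \cdot 1}{37}\right) + 2485\right) - 1303 = \left(\left(- \frac{3}{37} + \frac{3}{37} \cdot \frac{1}{2}\right) + 2485\right) - 1303 = \left(\left(- \frac{3}{37} + \frac{3}{74}\right) + 2485\right) - 1303 = \left(- \frac{3}{74} + 2485\right) - 1303 = \frac{183887}{74} - 1303 = \frac{87465}{74}$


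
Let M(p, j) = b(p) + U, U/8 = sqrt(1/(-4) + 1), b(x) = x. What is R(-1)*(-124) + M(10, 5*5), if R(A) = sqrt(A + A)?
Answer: 10 + 4*sqrt(3) - 124*I*sqrt(2) ≈ 16.928 - 175.36*I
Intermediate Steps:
R(A) = sqrt(2)*sqrt(A) (R(A) = sqrt(2*A) = sqrt(2)*sqrt(A))
U = 4*sqrt(3) (U = 8*sqrt(1/(-4) + 1) = 8*sqrt(1*(-1/4) + 1) = 8*sqrt(-1/4 + 1) = 8*sqrt(3/4) = 8*(sqrt(3)/2) = 4*sqrt(3) ≈ 6.9282)
M(p, j) = p + 4*sqrt(3)
R(-1)*(-124) + M(10, 5*5) = (sqrt(2)*sqrt(-1))*(-124) + (10 + 4*sqrt(3)) = (sqrt(2)*I)*(-124) + (10 + 4*sqrt(3)) = (I*sqrt(2))*(-124) + (10 + 4*sqrt(3)) = -124*I*sqrt(2) + (10 + 4*sqrt(3)) = 10 + 4*sqrt(3) - 124*I*sqrt(2)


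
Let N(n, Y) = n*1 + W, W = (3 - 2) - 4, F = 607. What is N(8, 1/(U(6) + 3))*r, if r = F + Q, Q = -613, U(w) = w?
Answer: -30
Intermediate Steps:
W = -3 (W = 1 - 4 = -3)
N(n, Y) = -3 + n (N(n, Y) = n*1 - 3 = n - 3 = -3 + n)
r = -6 (r = 607 - 613 = -6)
N(8, 1/(U(6) + 3))*r = (-3 + 8)*(-6) = 5*(-6) = -30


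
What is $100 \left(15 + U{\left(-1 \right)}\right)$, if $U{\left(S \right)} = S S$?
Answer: $1600$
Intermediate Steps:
$U{\left(S \right)} = S^{2}$
$100 \left(15 + U{\left(-1 \right)}\right) = 100 \left(15 + \left(-1\right)^{2}\right) = 100 \left(15 + 1\right) = 100 \cdot 16 = 1600$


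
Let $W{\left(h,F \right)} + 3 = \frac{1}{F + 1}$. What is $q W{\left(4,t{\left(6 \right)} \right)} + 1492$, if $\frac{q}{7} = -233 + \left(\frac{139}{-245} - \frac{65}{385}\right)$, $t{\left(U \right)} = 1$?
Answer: $\frac{859687}{154} \approx 5582.4$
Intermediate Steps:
$W{\left(h,F \right)} = -3 + \frac{1}{1 + F}$ ($W{\left(h,F \right)} = -3 + \frac{1}{F + 1} = -3 + \frac{1}{1 + F}$)
$q = - \frac{629919}{385}$ ($q = 7 \left(-233 + \left(\frac{139}{-245} - \frac{65}{385}\right)\right) = 7 \left(-233 + \left(139 \left(- \frac{1}{245}\right) - \frac{13}{77}\right)\right) = 7 \left(-233 - \frac{1984}{2695}\right) = 7 \left(- \frac{629919}{2695}\right) = - \frac{629919}{385} \approx -1636.2$)
$q W{\left(4,t{\left(6 \right)} \right)} + 1492 = - \frac{629919 \frac{-2 - 3}{1 + 1}}{385} + 1492 = - \frac{629919 \frac{-2 - 3}{2}}{385} + 1492 = - \frac{629919 \cdot \frac{1}{2} \left(-5\right)}{385} + 1492 = \left(- \frac{629919}{385}\right) \left(- \frac{5}{2}\right) + 1492 = \frac{629919}{154} + 1492 = \frac{859687}{154}$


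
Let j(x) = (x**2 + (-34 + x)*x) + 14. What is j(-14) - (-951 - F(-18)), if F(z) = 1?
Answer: 1834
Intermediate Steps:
j(x) = 14 + x**2 + x*(-34 + x) (j(x) = (x**2 + x*(-34 + x)) + 14 = 14 + x**2 + x*(-34 + x))
j(-14) - (-951 - F(-18)) = (14 - 34*(-14) + 2*(-14)**2) - (-951 - 1*1) = (14 + 476 + 2*196) - (-951 - 1) = (14 + 476 + 392) - 1*(-952) = 882 + 952 = 1834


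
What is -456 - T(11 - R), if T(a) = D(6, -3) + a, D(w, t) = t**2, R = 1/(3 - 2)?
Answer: -475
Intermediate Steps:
R = 1 (R = 1/1 = 1)
T(a) = 9 + a (T(a) = (-3)**2 + a = 9 + a)
-456 - T(11 - R) = -456 - (9 + (11 - 1*1)) = -456 - (9 + (11 - 1)) = -456 - (9 + 10) = -456 - 1*19 = -456 - 19 = -475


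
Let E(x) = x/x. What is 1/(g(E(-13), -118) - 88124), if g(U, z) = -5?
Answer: -1/88129 ≈ -1.1347e-5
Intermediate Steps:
E(x) = 1
1/(g(E(-13), -118) - 88124) = 1/(-5 - 88124) = 1/(-88129) = -1/88129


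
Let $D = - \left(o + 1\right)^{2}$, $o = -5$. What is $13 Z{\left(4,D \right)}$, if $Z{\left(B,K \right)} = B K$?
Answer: $-832$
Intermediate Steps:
$D = -16$ ($D = - \left(-5 + 1\right)^{2} = - \left(-4\right)^{2} = \left(-1\right) 16 = -16$)
$13 Z{\left(4,D \right)} = 13 \cdot 4 \left(-16\right) = 13 \left(-64\right) = -832$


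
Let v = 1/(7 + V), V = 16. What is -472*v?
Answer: -472/23 ≈ -20.522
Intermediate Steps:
v = 1/23 (v = 1/(7 + 16) = 1/23 ≈ 0.043478)
-472*v = -472*1/23 = -472/23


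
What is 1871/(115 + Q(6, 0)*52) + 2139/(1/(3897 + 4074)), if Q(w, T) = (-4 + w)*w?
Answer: 12599928962/739 ≈ 1.7050e+7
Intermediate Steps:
Q(w, T) = w*(-4 + w)
1871/(115 + Q(6, 0)*52) + 2139/(1/(3897 + 4074)) = 1871/(115 + (6*(-4 + 6))*52) + 2139/(1/(3897 + 4074)) = 1871/(115 + (6*2)*52) + 2139/(1/7971) = 1871/(115 + 12*52) + 2139/(1/7971) = 1871/(115 + 624) + 2139*7971 = 1871/739 + 17049969 = 12599928962/739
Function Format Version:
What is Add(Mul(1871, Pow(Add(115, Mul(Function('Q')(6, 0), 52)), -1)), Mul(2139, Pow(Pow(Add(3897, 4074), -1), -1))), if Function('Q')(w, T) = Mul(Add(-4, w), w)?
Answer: Rational(12599928962, 739) ≈ 1.7050e+7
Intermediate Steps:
Function('Q')(w, T) = Mul(w, Add(-4, w))
Add(Mul(1871, Pow(Add(115, Mul(Function('Q')(6, 0), 52)), -1)), Mul(2139, Pow(Pow(Add(3897, 4074), -1), -1))) = Add(Mul(1871, Pow(Add(115, Mul(Mul(6, Add(-4, 6)), 52)), -1)), Mul(2139, Pow(Pow(Add(3897, 4074), -1), -1))) = Add(Mul(1871, Pow(Add(115, Mul(Mul(6, 2), 52)), -1)), Mul(2139, Pow(Pow(7971, -1), -1))) = Add(Mul(1871, Pow(Add(115, Mul(12, 52)), -1)), Mul(2139, Pow(Rational(1, 7971), -1))) = Add(Mul(1871, Pow(Add(115, 624), -1)), Mul(2139, 7971)) = Add(Mul(1871, Pow(739, -1)), 17049969) = Add(Mul(1871, Rational(1, 739)), 17049969) = Add(Rational(1871, 739), 17049969) = Rational(12599928962, 739)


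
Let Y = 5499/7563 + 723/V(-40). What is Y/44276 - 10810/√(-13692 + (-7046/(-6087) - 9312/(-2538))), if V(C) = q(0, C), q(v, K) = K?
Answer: -1749363/4464791840 + 3243*I*√1120252932135010/1174724927 ≈ -0.00039181 + 92.399*I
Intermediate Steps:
V(C) = C
Y = -1749363/100840 (Y = 5499/7563 + 723/(-40) = 5499*(1/7563) + 723*(-1/40) = 1833/2521 - 723/40 = -1749363/100840 ≈ -17.348)
Y/44276 - 10810/√(-13692 + (-7046/(-6087) - 9312/(-2538))) = -1749363/100840/44276 - 10810/√(-13692 + (-7046/(-6087) - 9312/(-2538))) = -1749363/100840*1/44276 - 10810/√(-13692 + (-7046*(-1/6087) - 9312*(-1/2538))) = -1749363/4464791840 - 10810/√(-13692 + (7046/6087 + 1552/423)) = -1749363/4464791840 - 10810/√(-13692 + 4142494/858267) = -1749363/4464791840 - 10810*(-3*I*√1120252932135010/11747249270) = -1749363/4464791840 - (-3243)*I*√1120252932135010/1174724927 = -1749363/4464791840 + 3243*I*√1120252932135010/1174724927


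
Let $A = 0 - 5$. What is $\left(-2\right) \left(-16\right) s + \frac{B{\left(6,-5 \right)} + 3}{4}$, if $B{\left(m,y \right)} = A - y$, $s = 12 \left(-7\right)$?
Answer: $- \frac{10749}{4} \approx -2687.3$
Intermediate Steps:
$A = -5$ ($A = 0 - 5 = -5$)
$s = -84$
$B{\left(m,y \right)} = -5 - y$
$\left(-2\right) \left(-16\right) s + \frac{B{\left(6,-5 \right)} + 3}{4} = \left(-2\right) \left(-16\right) \left(-84\right) + \frac{\left(-5 - -5\right) + 3}{4} = 32 \left(-84\right) + \frac{\left(-5 + 5\right) + 3}{4} = -2688 + \frac{0 + 3}{4} = -2688 + \frac{1}{4} \cdot 3 = -2688 + \frac{3}{4} = - \frac{10749}{4}$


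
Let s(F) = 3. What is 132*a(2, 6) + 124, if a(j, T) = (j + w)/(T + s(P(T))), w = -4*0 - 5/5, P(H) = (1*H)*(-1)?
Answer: 416/3 ≈ 138.67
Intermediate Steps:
P(H) = -H (P(H) = H*(-1) = -H)
w = -1 (w = 0 - 5*1/5 = 0 - 1 = -1)
a(j, T) = (-1 + j)/(3 + T) (a(j, T) = (j - 1)/(T + 3) = (-1 + j)/(3 + T))
132*a(2, 6) + 124 = 132*((-1 + 2)/(3 + 6)) + 124 = 132*(1/9) + 124 = 44/3 + 124 = 416/3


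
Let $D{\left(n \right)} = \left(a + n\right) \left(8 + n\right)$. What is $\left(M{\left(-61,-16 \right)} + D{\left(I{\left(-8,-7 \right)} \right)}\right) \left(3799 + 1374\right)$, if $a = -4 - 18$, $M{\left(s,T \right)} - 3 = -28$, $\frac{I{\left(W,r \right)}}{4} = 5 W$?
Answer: $142976547$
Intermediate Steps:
$I{\left(W,r \right)} = 20 W$ ($I{\left(W,r \right)} = 4 \cdot 5 W = 20 W$)
$M{\left(s,T \right)} = -25$ ($M{\left(s,T \right)} = 3 - 28 = -25$)
$a = -22$ ($a = -4 - 18 = -22$)
$D{\left(n \right)} = \left(-22 + n\right) \left(8 + n\right)$
$\left(M{\left(-61,-16 \right)} + D{\left(I{\left(-8,-7 \right)} \right)}\right) \left(3799 + 1374\right) = \left(-25 - \left(176 - 25600 + 14 \cdot 20 \left(-8\right)\right)\right) \left(3799 + 1374\right) = \left(-25 - \left(-2064 - 25600\right)\right) 5173 = \left(-25 + \left(-176 + 25600 + 2240\right)\right) 5173 = \left(-25 + 27664\right) 5173 = 27639 \cdot 5173 = 142976547$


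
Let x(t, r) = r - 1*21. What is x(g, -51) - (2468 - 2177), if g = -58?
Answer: -363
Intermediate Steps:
x(t, r) = -21 + r (x(t, r) = r - 21 = -21 + r)
x(g, -51) - (2468 - 2177) = (-21 - 51) - (2468 - 2177) = -72 - 1*291 = -72 - 291 = -363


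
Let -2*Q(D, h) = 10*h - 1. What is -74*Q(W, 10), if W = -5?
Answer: 3663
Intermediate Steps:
Q(D, h) = ½ - 5*h (Q(D, h) = -(10*h - 1)/2 = -(-1 + 10*h)/2 = ½ - 5*h)
-74*Q(W, 10) = -74*(½ - 5*10) = -74*(½ - 50) = -74*(-99/2) = 3663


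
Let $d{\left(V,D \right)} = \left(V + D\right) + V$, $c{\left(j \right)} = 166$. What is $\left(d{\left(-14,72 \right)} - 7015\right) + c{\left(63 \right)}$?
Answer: $-6805$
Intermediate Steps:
$d{\left(V,D \right)} = D + 2 V$ ($d{\left(V,D \right)} = \left(D + V\right) + V = D + 2 V$)
$\left(d{\left(-14,72 \right)} - 7015\right) + c{\left(63 \right)} = \left(\left(72 + 2 \left(-14\right)\right) - 7015\right) + 166 = \left(\left(72 - 28\right) - 7015\right) + 166 = \left(44 - 7015\right) + 166 = -6971 + 166 = -6805$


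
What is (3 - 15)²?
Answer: 144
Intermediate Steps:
(3 - 15)² = (-12)² = 144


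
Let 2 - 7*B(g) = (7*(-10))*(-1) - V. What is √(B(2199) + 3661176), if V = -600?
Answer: 2*√44848237/7 ≈ 1913.4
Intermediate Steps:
B(g) = -668/7 (B(g) = 2/7 - ((7*(-10))*(-1) - 1*(-600))/7 = 2/7 - (-70*(-1) + 600)/7 = 2/7 - (70 + 600)/7 = 2/7 - ⅐*670 = 2/7 - 670/7 = -668/7)
√(B(2199) + 3661176) = √(-668/7 + 3661176) = √(25627564/7) = 2*√44848237/7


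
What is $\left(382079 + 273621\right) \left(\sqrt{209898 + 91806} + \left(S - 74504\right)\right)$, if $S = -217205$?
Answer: $-191273591300 + 1311400 \sqrt{75426} \approx -1.9091 \cdot 10^{11}$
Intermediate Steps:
$\left(382079 + 273621\right) \left(\sqrt{209898 + 91806} + \left(S - 74504\right)\right) = \left(382079 + 273621\right) \left(\sqrt{209898 + 91806} - 291709\right) = 655700 \left(\sqrt{301704} - 291709\right) = 655700 \left(2 \sqrt{75426} - 291709\right) = 655700 \left(-291709 + 2 \sqrt{75426}\right) = -191273591300 + 1311400 \sqrt{75426}$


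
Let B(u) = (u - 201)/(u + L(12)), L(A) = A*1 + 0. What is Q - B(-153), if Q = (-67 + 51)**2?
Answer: 11914/47 ≈ 253.49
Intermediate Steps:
Q = 256 (Q = (-16)**2 = 256)
L(A) = A (L(A) = A + 0 = A)
B(u) = (-201 + u)/(12 + u) (B(u) = (u - 201)/(u + 12) = (-201 + u)/(12 + u))
Q - B(-153) = 256 - (-201 - 153)/(12 - 153) = 256 - (-354)/(-141) = 256 - (-1)*(-354)/141 = 256 - 1*118/47 = 256 - 118/47 = 11914/47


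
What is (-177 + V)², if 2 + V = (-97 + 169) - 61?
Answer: 28224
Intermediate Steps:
V = 9 (V = -2 + ((-97 + 169) - 61) = -2 + (72 - 61) = -2 + 11 = 9)
(-177 + V)² = (-177 + 9)² = (-168)² = 28224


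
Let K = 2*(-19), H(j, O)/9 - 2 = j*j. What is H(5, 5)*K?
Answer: -9234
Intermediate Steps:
H(j, O) = 18 + 9*j² (H(j, O) = 18 + 9*(j*j) = 18 + 9*j²)
K = -38
H(5, 5)*K = (18 + 9*5²)*(-38) = (18 + 9*25)*(-38) = (18 + 225)*(-38) = 243*(-38) = -9234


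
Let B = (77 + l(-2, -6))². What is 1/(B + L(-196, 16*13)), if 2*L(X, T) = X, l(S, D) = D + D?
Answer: 1/4127 ≈ 0.00024231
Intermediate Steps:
l(S, D) = 2*D
L(X, T) = X/2
B = 4225 (B = (77 + 2*(-6))² = (77 - 12)² = 65² = 4225)
1/(B + L(-196, 16*13)) = 1/(4225 + (½)*(-196)) = 1/(4225 - 98) = 1/4127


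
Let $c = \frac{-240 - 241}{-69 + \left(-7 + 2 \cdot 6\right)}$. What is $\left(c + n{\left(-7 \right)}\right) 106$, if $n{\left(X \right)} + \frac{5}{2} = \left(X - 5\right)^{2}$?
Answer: $\frac{505461}{32} \approx 15796.0$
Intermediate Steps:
$c = \frac{481}{64}$ ($c = - \frac{481}{-69 + \left(-7 + 12\right)} = - \frac{481}{-69 + 5} = - \frac{481}{-64} = \left(-481\right) \left(- \frac{1}{64}\right) = \frac{481}{64} \approx 7.5156$)
$n{\left(X \right)} = - \frac{5}{2} + \left(-5 + X\right)^{2}$ ($n{\left(X \right)} = - \frac{5}{2} + \left(X - 5\right)^{2} = - \frac{5}{2} + \left(-5 + X\right)^{2}$)
$\left(c + n{\left(-7 \right)}\right) 106 = \left(\frac{481}{64} - \left(\frac{5}{2} - \left(-5 - 7\right)^{2}\right)\right) 106 = \left(\frac{481}{64} - \left(\frac{5}{2} - \left(-12\right)^{2}\right)\right) 106 = \left(\frac{481}{64} + \left(- \frac{5}{2} + 144\right)\right) 106 = \left(\frac{481}{64} + \frac{283}{2}\right) 106 = \frac{9537}{64} \cdot 106 = \frac{505461}{32}$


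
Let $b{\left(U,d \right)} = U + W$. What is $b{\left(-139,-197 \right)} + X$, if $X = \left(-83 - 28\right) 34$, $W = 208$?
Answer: $-3705$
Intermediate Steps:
$b{\left(U,d \right)} = 208 + U$ ($b{\left(U,d \right)} = U + 208 = 208 + U$)
$X = -3774$ ($X = \left(-111\right) 34 = -3774$)
$b{\left(-139,-197 \right)} + X = \left(208 - 139\right) - 3774 = 69 - 3774 = -3705$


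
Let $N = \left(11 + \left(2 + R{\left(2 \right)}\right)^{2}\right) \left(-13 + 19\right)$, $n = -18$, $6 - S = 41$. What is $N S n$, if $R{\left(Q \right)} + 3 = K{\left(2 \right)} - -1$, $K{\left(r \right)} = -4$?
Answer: $102060$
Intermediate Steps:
$S = -35$ ($S = 6 - 41 = -35$)
$R{\left(Q \right)} = -6$ ($R{\left(Q \right)} = -3 - 3 = -6$)
$N = 162$ ($N = \left(11 + \left(2 - 6\right)^{2}\right) \left(-13 + 19\right) = \left(11 + \left(-4\right)^{2}\right) 6 = \left(11 + 16\right) 6 = 27 \cdot 6 = 162$)
$N S n = 162 \left(-35\right) \left(-18\right) = \left(-5670\right) \left(-18\right) = 102060$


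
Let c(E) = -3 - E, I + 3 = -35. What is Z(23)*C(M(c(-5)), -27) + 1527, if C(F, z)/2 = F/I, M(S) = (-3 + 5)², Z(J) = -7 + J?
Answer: 28949/19 ≈ 1523.6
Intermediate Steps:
I = -38 (I = -3 - 35 = -38)
M(S) = 4 (M(S) = 2² = 4)
C(F, z) = -F/19 (C(F, z) = 2*(F/(-38)) = 2*(F*(-1/38)) = 2*(-F/38) = -F/19)
Z(23)*C(M(c(-5)), -27) + 1527 = (-7 + 23)*(-1/19*4) + 1527 = 16*(-4/19) + 1527 = -64/19 + 1527 = 28949/19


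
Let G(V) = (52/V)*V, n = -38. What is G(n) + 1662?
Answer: 1714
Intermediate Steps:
G(V) = 52
G(n) + 1662 = 52 + 1662 = 1714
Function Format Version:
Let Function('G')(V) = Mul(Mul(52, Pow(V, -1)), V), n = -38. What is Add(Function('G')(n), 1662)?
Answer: 1714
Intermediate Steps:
Function('G')(V) = 52
Add(Function('G')(n), 1662) = Add(52, 1662) = 1714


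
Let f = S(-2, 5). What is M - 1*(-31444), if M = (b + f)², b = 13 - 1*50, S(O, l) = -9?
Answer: 33560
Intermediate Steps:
f = -9
b = -37 (b = 13 - 50 = -37)
M = 2116 (M = (-37 - 9)² = (-46)² = 2116)
M - 1*(-31444) = 2116 - 1*(-31444) = 2116 + 31444 = 33560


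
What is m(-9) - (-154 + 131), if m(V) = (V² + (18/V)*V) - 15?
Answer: 107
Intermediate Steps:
m(V) = 3 + V² (m(V) = (V² + 18) - 15 = (18 + V²) - 15 = 3 + V²)
m(-9) - (-154 + 131) = (3 + (-9)²) - (-154 + 131) = (3 + 81) - 1*(-23) = 84 + 23 = 107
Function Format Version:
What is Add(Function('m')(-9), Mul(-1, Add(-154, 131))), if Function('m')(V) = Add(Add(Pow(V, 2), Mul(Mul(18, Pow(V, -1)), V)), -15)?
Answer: 107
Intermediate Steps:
Function('m')(V) = Add(3, Pow(V, 2)) (Function('m')(V) = Add(Add(Pow(V, 2), 18), -15) = Add(Add(18, Pow(V, 2)), -15) = Add(3, Pow(V, 2)))
Add(Function('m')(-9), Mul(-1, Add(-154, 131))) = Add(Add(3, Pow(-9, 2)), Mul(-1, Add(-154, 131))) = Add(Add(3, 81), Mul(-1, -23)) = Add(84, 23) = 107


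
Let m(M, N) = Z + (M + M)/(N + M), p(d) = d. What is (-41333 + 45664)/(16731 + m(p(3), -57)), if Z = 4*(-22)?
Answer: 38979/149786 ≈ 0.26023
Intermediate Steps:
Z = -88
m(M, N) = -88 + 2*M/(M + N) (m(M, N) = -88 + (M + M)/(N + M) = -88 + (2*M)/(M + N) = -88 + 2*M/(M + N))
(-41333 + 45664)/(16731 + m(p(3), -57)) = (-41333 + 45664)/(16731 + 2*(-44*(-57) - 43*3)/(3 - 57)) = 4331/(16731 + 2*(2508 - 129)/(-54)) = 4331/(16731 + 2*(-1/54)*2379) = 4331/(16731 - 793/9) = 4331/(149786/9) = 4331*(9/149786) = 38979/149786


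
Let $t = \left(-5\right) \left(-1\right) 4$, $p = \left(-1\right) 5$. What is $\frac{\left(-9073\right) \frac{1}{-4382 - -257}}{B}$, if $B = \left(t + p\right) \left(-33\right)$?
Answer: $- \frac{9073}{2041875} \approx -0.0044435$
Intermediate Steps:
$p = -5$
$t = 20$ ($t = 5 \cdot 4 = 20$)
$B = -495$ ($B = \left(20 - 5\right) \left(-33\right) = 15 \left(-33\right) = -495$)
$\frac{\left(-9073\right) \frac{1}{-4382 - -257}}{B} = \frac{\left(-9073\right) \frac{1}{-4382 - -257}}{-495} = - \frac{9073}{-4382 + 257} \left(- \frac{1}{495}\right) = - \frac{9073}{-4125} \left(- \frac{1}{495}\right) = \left(-9073\right) \left(- \frac{1}{4125}\right) \left(- \frac{1}{495}\right) = \frac{9073}{4125} \left(- \frac{1}{495}\right) = - \frac{9073}{2041875}$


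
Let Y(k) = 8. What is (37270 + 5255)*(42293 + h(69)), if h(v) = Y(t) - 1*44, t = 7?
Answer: 1796978925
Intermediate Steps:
h(v) = -36 (h(v) = 8 - 1*44 = 8 - 44 = -36)
(37270 + 5255)*(42293 + h(69)) = (37270 + 5255)*(42293 - 36) = 42525*42257 = 1796978925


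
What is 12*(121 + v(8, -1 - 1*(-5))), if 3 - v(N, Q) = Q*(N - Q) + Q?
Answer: 1248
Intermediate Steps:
v(N, Q) = 3 - Q - Q*(N - Q) (v(N, Q) = 3 - (Q*(N - Q) + Q) = 3 - (Q + Q*(N - Q)) = 3 + (-Q - Q*(N - Q)) = 3 - Q - Q*(N - Q))
12*(121 + v(8, -1 - 1*(-5))) = 12*(121 + (3 + (-1 - 1*(-5))² - (-1 - 1*(-5)) - 1*8*(-1 - 1*(-5)))) = 12*(121 + (3 + (-1 + 5)² - (-1 + 5) - 1*8*(-1 + 5))) = 12*(121 + (3 + 4² - 1*4 - 1*8*4)) = 12*(121 + (3 + 16 - 4 - 32)) = 12*(121 - 17) = 12*104 = 1248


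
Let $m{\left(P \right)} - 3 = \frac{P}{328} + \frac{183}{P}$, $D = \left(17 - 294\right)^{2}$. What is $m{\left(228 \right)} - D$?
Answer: $- \frac{239073549}{3116} \approx -76725.0$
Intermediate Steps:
$D = 76729$ ($D = \left(-277\right)^{2} = 76729$)
$m{\left(P \right)} = 3 + \frac{183}{P} + \frac{P}{328}$ ($m{\left(P \right)} = 3 + \left(\frac{P}{328} + \frac{183}{P}\right) = 3 + \left(\frac{183}{P} + \frac{P}{328}\right) = 3 + \frac{183}{P} + \frac{P}{328}$)
$m{\left(228 \right)} - D = \left(3 + \frac{183}{228} + \frac{1}{328} \cdot 228\right) - 76729 = \left(3 + 183 \cdot \frac{1}{228} + \frac{57}{82}\right) - 76729 = \left(3 + \frac{61}{76} + \frac{57}{82}\right) - 76729 = \frac{14015}{3116} - 76729 = - \frac{239073549}{3116}$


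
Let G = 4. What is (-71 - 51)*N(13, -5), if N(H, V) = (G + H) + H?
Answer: -3660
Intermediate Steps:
N(H, V) = 4 + 2*H (N(H, V) = (4 + H) + H = 4 + 2*H)
(-71 - 51)*N(13, -5) = (-71 - 51)*(4 + 2*13) = -122*(4 + 26) = -122*30 = -3660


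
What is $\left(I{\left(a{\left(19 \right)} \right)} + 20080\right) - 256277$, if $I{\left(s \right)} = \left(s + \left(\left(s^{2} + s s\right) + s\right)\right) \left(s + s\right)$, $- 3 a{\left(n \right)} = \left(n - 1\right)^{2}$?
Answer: $-5228389$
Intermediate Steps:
$a{\left(n \right)} = - \frac{\left(-1 + n\right)^{2}}{3}$ ($a{\left(n \right)} = - \frac{\left(n - 1\right)^{2}}{3} = - \frac{\left(-1 + n\right)^{2}}{3}$)
$I{\left(s \right)} = 2 s \left(2 s + 2 s^{2}\right)$ ($I{\left(s \right)} = \left(s + \left(\left(s^{2} + s^{2}\right) + s\right)\right) 2 s = \left(s + \left(2 s^{2} + s\right)\right) 2 s = \left(s + \left(s + 2 s^{2}\right)\right) 2 s = \left(2 s + 2 s^{2}\right) 2 s = 2 s \left(2 s + 2 s^{2}\right)$)
$\left(I{\left(a{\left(19 \right)} \right)} + 20080\right) - 256277 = \left(4 \left(- \frac{\left(-1 + 19\right)^{2}}{3}\right)^{2} \left(1 - \frac{\left(-1 + 19\right)^{2}}{3}\right) + 20080\right) - 256277 = \left(4 \left(- \frac{18^{2}}{3}\right)^{2} \left(1 - \frac{18^{2}}{3}\right) + 20080\right) - 256277 = \left(4 \left(\left(- \frac{1}{3}\right) 324\right)^{2} \left(1 - 108\right) + 20080\right) - 256277 = \left(4 \left(-108\right)^{2} \left(1 - 108\right) + 20080\right) - 256277 = \left(4 \cdot 11664 \left(-107\right) + 20080\right) - 256277 = \left(-4992192 + 20080\right) - 256277 = -4972112 - 256277 = -5228389$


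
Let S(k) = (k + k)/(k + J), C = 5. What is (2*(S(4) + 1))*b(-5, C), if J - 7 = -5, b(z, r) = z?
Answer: -70/3 ≈ -23.333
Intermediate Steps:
J = 2 (J = 7 - 5 = 2)
S(k) = 2*k/(2 + k) (S(k) = (k + k)/(k + 2) = (2*k)/(2 + k) = 2*k/(2 + k))
(2*(S(4) + 1))*b(-5, C) = (2*(2*4/(2 + 4) + 1))*(-5) = (2*(2*4/6 + 1))*(-5) = (2*(2*4*(⅙) + 1))*(-5) = (2*(4/3 + 1))*(-5) = (2*(7/3))*(-5) = (14/3)*(-5) = -70/3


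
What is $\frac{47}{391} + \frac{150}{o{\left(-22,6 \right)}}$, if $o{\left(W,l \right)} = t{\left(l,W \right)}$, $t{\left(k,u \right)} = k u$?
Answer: $- \frac{8741}{8602} \approx -1.0162$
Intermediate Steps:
$o{\left(W,l \right)} = W l$ ($o{\left(W,l \right)} = l W = W l$)
$\frac{47}{391} + \frac{150}{o{\left(-22,6 \right)}} = \frac{47}{391} + \frac{150}{\left(-22\right) 6} = 47 \cdot \frac{1}{391} + \frac{150}{-132} = \frac{47}{391} + 150 \left(- \frac{1}{132}\right) = \frac{47}{391} - \frac{25}{22} = - \frac{8741}{8602}$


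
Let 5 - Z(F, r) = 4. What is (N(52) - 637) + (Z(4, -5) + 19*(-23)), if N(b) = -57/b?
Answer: -55853/52 ≈ -1074.1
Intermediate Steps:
Z(F, r) = 1 (Z(F, r) = 5 - 1*4 = 5 - 4 = 1)
(N(52) - 637) + (Z(4, -5) + 19*(-23)) = (-57/52 - 637) + (1 + 19*(-23)) = (-57*1/52 - 637) + (1 - 437) = (-57/52 - 637) - 436 = -33181/52 - 436 = -55853/52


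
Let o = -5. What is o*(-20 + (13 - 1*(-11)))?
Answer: -20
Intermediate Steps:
o*(-20 + (13 - 1*(-11))) = -5*(-20 + (13 - 1*(-11))) = -5*(-20 + (13 + 11)) = -5*(-20 + 24) = -5*4 = -20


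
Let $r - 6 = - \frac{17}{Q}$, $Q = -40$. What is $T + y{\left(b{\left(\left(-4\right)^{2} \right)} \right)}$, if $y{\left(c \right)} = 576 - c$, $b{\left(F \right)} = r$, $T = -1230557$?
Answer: $- \frac{49199497}{40} \approx -1.23 \cdot 10^{6}$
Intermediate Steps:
$r = \frac{257}{40}$ ($r = 6 - \frac{17}{-40} = 6 - - \frac{17}{40} = 6 + \frac{17}{40} = \frac{257}{40} \approx 6.425$)
$b{\left(F \right)} = \frac{257}{40}$
$T + y{\left(b{\left(\left(-4\right)^{2} \right)} \right)} = -1230557 + \left(576 - \frac{257}{40}\right) = -1230557 + \frac{22783}{40} = - \frac{49199497}{40}$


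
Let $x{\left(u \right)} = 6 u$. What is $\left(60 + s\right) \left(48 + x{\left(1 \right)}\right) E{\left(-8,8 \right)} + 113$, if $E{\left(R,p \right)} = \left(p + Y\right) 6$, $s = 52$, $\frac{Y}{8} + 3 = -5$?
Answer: $-2032015$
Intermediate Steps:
$Y = -64$ ($Y = -24 + 8 \left(-5\right) = -24 - 40 = -64$)
$E{\left(R,p \right)} = -384 + 6 p$ ($E{\left(R,p \right)} = \left(p - 64\right) 6 = \left(-64 + p\right) 6 = -384 + 6 p$)
$\left(60 + s\right) \left(48 + x{\left(1 \right)}\right) E{\left(-8,8 \right)} + 113 = \left(60 + 52\right) \left(48 + 6 \cdot 1\right) \left(-384 + 6 \cdot 8\right) + 113 = 112 \left(48 + 6\right) \left(-384 + 48\right) + 113 = 112 \cdot 54 \left(-336\right) + 113 = 6048 \left(-336\right) + 113 = -2032128 + 113 = -2032015$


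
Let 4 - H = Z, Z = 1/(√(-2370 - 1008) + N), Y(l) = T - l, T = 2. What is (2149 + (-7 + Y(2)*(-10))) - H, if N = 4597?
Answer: 45188317203/21135787 - I*√3378/21135787 ≈ 2138.0 - 2.7499e-6*I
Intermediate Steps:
Y(l) = 2 - l
Z = 1/(4597 + I*√3378) (Z = 1/(√(-2370 - 1008) + 4597) = 1/(√(-3378) + 4597) = 1/(I*√3378 + 4597) = 1/(4597 + I*√3378) ≈ 0.0002175 - 2.75e-6*I)
H = 84538551/21135787 + I*√3378/21135787 (H = 4 - (4597/21135787 - I*√3378/21135787) = 4 + (-4597/21135787 + I*√3378/21135787) = 84538551/21135787 + I*√3378/21135787 ≈ 3.9998 + 2.7499e-6*I)
(2149 + (-7 + Y(2)*(-10))) - H = (2149 + (-7 + (2 - 1*2)*(-10))) - (84538551/21135787 + I*√3378/21135787) = (2149 + (-7 + (2 - 2)*(-10))) + (-84538551/21135787 - I*√3378/21135787) = (2149 + (-7 + 0*(-10))) + (-84538551/21135787 - I*√3378/21135787) = (2149 + (-7 + 0)) + (-84538551/21135787 - I*√3378/21135787) = (2149 - 7) + (-84538551/21135787 - I*√3378/21135787) = 2142 + (-84538551/21135787 - I*√3378/21135787) = 45188317203/21135787 - I*√3378/21135787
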